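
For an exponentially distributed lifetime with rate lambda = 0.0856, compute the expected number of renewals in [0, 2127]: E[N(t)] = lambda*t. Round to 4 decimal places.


lambda = 0.0856
t = 2127
E[N(t)] = lambda * t
E[N(t)] = 0.0856 * 2127
E[N(t)] = 182.0712

182.0712


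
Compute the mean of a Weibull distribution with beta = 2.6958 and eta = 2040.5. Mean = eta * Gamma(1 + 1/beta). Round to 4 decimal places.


beta = 2.6958, eta = 2040.5
1/beta = 0.3709
1 + 1/beta = 1.3709
Gamma(1.3709) = 0.8892
Mean = 2040.5 * 0.8892
Mean = 1814.4859

1814.4859


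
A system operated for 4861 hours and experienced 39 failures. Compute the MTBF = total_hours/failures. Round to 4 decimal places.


total_hours = 4861
failures = 39
MTBF = 4861 / 39
MTBF = 124.641

124.641


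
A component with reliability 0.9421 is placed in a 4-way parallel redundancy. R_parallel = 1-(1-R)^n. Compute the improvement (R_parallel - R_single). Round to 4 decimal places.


R_single = 0.9421, n = 4
1 - R_single = 0.0579
(1 - R_single)^n = 0.0579^4 = 0.0
R_parallel = 1 - 0.0 = 1.0
Improvement = 1.0 - 0.9421
Improvement = 0.0579

0.0579


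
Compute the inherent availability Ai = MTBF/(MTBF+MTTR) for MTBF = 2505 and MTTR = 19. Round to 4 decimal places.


MTBF = 2505
MTTR = 19
MTBF + MTTR = 2524
Ai = 2505 / 2524
Ai = 0.9925

0.9925


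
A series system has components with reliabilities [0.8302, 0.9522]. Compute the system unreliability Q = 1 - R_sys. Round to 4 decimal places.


Components: [0.8302, 0.9522]
After component 1: product = 0.8302
After component 2: product = 0.7905
R_sys = 0.7905
Q = 1 - 0.7905 = 0.2095

0.2095


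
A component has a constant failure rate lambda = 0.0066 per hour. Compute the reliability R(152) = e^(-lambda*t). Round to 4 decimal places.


lambda = 0.0066
t = 152
lambda * t = 1.0032
R(t) = e^(-1.0032)
R(t) = 0.3667

0.3667


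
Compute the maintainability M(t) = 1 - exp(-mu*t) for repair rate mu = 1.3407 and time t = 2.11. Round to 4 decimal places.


mu = 1.3407, t = 2.11
mu * t = 1.3407 * 2.11 = 2.8289
exp(-2.8289) = 0.0591
M(t) = 1 - 0.0591
M(t) = 0.9409

0.9409


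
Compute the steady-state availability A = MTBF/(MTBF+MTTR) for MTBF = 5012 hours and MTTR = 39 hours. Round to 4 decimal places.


MTBF = 5012
MTTR = 39
MTBF + MTTR = 5051
A = 5012 / 5051
A = 0.9923

0.9923


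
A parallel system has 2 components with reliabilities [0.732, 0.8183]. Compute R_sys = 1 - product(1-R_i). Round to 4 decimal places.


Components: [0.732, 0.8183]
(1 - 0.732) = 0.268, running product = 0.268
(1 - 0.8183) = 0.1817, running product = 0.0487
Product of (1-R_i) = 0.0487
R_sys = 1 - 0.0487 = 0.9513

0.9513


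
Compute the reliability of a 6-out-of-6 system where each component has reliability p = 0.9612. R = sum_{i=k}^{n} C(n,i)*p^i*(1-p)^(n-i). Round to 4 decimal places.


k = 6, n = 6, p = 0.9612
i=6: C(6,6)=1 * 0.9612^6 * 0.0388^0 = 0.7886
R = sum of terms = 0.7886

0.7886


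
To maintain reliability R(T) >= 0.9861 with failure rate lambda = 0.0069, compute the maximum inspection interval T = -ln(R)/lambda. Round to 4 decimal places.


R_target = 0.9861
lambda = 0.0069
-ln(0.9861) = 0.014
T = 0.014 / 0.0069
T = 2.0286

2.0286


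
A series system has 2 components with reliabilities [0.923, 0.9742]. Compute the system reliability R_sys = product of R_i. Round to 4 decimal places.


Components: [0.923, 0.9742]
After component 1 (R=0.923): product = 0.923
After component 2 (R=0.9742): product = 0.8992
R_sys = 0.8992

0.8992


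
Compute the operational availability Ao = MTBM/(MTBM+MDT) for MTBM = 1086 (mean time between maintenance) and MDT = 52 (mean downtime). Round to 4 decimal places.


MTBM = 1086
MDT = 52
MTBM + MDT = 1138
Ao = 1086 / 1138
Ao = 0.9543

0.9543


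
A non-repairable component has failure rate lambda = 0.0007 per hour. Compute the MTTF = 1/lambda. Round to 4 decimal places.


lambda = 0.0007
MTTF = 1 / 0.0007
MTTF = 1428.5714

1428.5714


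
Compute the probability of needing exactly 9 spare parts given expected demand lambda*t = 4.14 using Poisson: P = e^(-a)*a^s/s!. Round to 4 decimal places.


a = 4.14, s = 9
e^(-a) = e^(-4.14) = 0.0159
a^s = 4.14^9 = 357275.3638
s! = 362880
P = 0.0159 * 357275.3638 / 362880
P = 0.0157

0.0157


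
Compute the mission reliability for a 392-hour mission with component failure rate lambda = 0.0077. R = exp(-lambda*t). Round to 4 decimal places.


lambda = 0.0077
mission_time = 392
lambda * t = 0.0077 * 392 = 3.0184
R = exp(-3.0184)
R = 0.0489

0.0489


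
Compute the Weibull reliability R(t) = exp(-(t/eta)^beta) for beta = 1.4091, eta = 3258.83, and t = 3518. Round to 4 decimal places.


beta = 1.4091, eta = 3258.83, t = 3518
t/eta = 3518 / 3258.83 = 1.0795
(t/eta)^beta = 1.0795^1.4091 = 1.1139
R(t) = exp(-1.1139)
R(t) = 0.3283

0.3283


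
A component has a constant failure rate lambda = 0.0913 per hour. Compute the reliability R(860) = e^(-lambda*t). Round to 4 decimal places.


lambda = 0.0913
t = 860
lambda * t = 78.518
R(t) = e^(-78.518)
R(t) = 0.0

0.0


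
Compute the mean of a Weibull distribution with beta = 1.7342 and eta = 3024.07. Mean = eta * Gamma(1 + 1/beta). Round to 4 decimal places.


beta = 1.7342, eta = 3024.07
1/beta = 0.5766
1 + 1/beta = 1.5766
Gamma(1.5766) = 0.8911
Mean = 3024.07 * 0.8911
Mean = 2694.7422

2694.7422


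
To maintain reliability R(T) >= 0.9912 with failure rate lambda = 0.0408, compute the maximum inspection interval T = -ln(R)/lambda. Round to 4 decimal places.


R_target = 0.9912
lambda = 0.0408
-ln(0.9912) = 0.0088
T = 0.0088 / 0.0408
T = 0.2166

0.2166


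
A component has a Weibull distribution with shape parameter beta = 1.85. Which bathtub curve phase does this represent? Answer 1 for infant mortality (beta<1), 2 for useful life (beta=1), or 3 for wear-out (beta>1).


beta = 1.85
Compare beta to 1:
beta < 1 => infant mortality (phase 1)
beta = 1 => useful life (phase 2)
beta > 1 => wear-out (phase 3)
Since beta = 1.85, this is wear-out (increasing failure rate)
Phase = 3

3


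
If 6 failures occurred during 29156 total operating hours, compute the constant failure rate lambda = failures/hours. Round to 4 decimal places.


failures = 6
total_hours = 29156
lambda = 6 / 29156
lambda = 0.0002

0.0002


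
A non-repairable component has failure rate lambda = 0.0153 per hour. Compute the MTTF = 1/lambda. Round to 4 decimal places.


lambda = 0.0153
MTTF = 1 / 0.0153
MTTF = 65.3595

65.3595


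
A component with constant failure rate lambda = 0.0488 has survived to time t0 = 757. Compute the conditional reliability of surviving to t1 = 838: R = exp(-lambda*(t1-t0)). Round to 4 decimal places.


lambda = 0.0488
t0 = 757, t1 = 838
t1 - t0 = 81
lambda * (t1-t0) = 0.0488 * 81 = 3.9528
R = exp(-3.9528)
R = 0.0192

0.0192


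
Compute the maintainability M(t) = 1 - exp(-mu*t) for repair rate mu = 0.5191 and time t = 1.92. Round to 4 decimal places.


mu = 0.5191, t = 1.92
mu * t = 0.5191 * 1.92 = 0.9967
exp(-0.9967) = 0.3691
M(t) = 1 - 0.3691
M(t) = 0.6309

0.6309


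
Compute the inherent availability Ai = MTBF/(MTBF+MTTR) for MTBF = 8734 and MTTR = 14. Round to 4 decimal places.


MTBF = 8734
MTTR = 14
MTBF + MTTR = 8748
Ai = 8734 / 8748
Ai = 0.9984

0.9984


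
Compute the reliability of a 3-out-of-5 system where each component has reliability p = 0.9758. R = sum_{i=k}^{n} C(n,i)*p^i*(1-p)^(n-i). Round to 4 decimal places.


k = 3, n = 5, p = 0.9758
i=3: C(5,3)=10 * 0.9758^3 * 0.0242^2 = 0.0054
i=4: C(5,4)=5 * 0.9758^4 * 0.0242^1 = 0.1097
i=5: C(5,5)=1 * 0.9758^5 * 0.0242^0 = 0.8847
R = sum of terms = 0.9999

0.9999


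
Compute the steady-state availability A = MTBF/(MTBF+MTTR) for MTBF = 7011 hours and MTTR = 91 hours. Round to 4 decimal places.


MTBF = 7011
MTTR = 91
MTBF + MTTR = 7102
A = 7011 / 7102
A = 0.9872

0.9872


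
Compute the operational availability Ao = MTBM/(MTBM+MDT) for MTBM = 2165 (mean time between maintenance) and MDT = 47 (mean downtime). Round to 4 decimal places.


MTBM = 2165
MDT = 47
MTBM + MDT = 2212
Ao = 2165 / 2212
Ao = 0.9788

0.9788


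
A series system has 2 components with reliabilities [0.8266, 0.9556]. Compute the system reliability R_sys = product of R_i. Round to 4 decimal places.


Components: [0.8266, 0.9556]
After component 1 (R=0.8266): product = 0.8266
After component 2 (R=0.9556): product = 0.7899
R_sys = 0.7899

0.7899


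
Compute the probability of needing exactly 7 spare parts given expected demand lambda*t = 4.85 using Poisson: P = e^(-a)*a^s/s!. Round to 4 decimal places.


a = 4.85, s = 7
e^(-a) = e^(-4.85) = 0.0078
a^s = 4.85^7 = 63123.6597
s! = 5040
P = 0.0078 * 63123.6597 / 5040
P = 0.098

0.098


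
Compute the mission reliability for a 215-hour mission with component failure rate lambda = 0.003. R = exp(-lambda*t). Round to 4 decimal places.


lambda = 0.003
mission_time = 215
lambda * t = 0.003 * 215 = 0.645
R = exp(-0.645)
R = 0.5247

0.5247


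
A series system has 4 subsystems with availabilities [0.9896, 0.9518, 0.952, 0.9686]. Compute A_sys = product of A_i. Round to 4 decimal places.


Subsystems: [0.9896, 0.9518, 0.952, 0.9686]
After subsystem 1 (A=0.9896): product = 0.9896
After subsystem 2 (A=0.9518): product = 0.9419
After subsystem 3 (A=0.952): product = 0.8967
After subsystem 4 (A=0.9686): product = 0.8685
A_sys = 0.8685

0.8685


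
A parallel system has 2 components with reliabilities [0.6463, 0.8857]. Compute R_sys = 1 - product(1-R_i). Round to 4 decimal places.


Components: [0.6463, 0.8857]
(1 - 0.6463) = 0.3537, running product = 0.3537
(1 - 0.8857) = 0.1143, running product = 0.0404
Product of (1-R_i) = 0.0404
R_sys = 1 - 0.0404 = 0.9596

0.9596


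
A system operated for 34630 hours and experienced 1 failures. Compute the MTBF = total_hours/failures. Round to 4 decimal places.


total_hours = 34630
failures = 1
MTBF = 34630 / 1
MTBF = 34630.0

34630.0


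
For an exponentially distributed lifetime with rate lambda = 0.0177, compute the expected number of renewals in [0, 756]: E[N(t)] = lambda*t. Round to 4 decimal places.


lambda = 0.0177
t = 756
E[N(t)] = lambda * t
E[N(t)] = 0.0177 * 756
E[N(t)] = 13.3812

13.3812


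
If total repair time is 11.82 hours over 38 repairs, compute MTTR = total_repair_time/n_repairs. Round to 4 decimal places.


total_repair_time = 11.82
n_repairs = 38
MTTR = 11.82 / 38
MTTR = 0.3111

0.3111


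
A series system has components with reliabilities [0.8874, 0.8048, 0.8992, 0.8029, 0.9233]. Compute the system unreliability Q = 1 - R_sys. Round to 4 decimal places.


Components: [0.8874, 0.8048, 0.8992, 0.8029, 0.9233]
After component 1: product = 0.8874
After component 2: product = 0.7142
After component 3: product = 0.6422
After component 4: product = 0.5156
After component 5: product = 0.4761
R_sys = 0.4761
Q = 1 - 0.4761 = 0.5239

0.5239


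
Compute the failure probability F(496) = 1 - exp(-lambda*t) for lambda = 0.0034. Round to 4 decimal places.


lambda = 0.0034, t = 496
lambda * t = 1.6864
exp(-1.6864) = 0.1852
F(t) = 1 - 0.1852
F(t) = 0.8148

0.8148


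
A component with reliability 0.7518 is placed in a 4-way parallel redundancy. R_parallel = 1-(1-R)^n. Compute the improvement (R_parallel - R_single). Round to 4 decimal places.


R_single = 0.7518, n = 4
1 - R_single = 0.2482
(1 - R_single)^n = 0.2482^4 = 0.0038
R_parallel = 1 - 0.0038 = 0.9962
Improvement = 0.9962 - 0.7518
Improvement = 0.2444

0.2444


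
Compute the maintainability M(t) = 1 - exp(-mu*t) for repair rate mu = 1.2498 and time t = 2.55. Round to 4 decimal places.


mu = 1.2498, t = 2.55
mu * t = 1.2498 * 2.55 = 3.187
exp(-3.187) = 0.0413
M(t) = 1 - 0.0413
M(t) = 0.9587

0.9587


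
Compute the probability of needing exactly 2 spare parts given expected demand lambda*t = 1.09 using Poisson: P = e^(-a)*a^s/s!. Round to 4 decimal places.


a = 1.09, s = 2
e^(-a) = e^(-1.09) = 0.3362
a^s = 1.09^2 = 1.1881
s! = 2
P = 0.3362 * 1.1881 / 2
P = 0.1997

0.1997


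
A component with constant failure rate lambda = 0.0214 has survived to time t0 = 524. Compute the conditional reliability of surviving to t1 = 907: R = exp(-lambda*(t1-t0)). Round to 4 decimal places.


lambda = 0.0214
t0 = 524, t1 = 907
t1 - t0 = 383
lambda * (t1-t0) = 0.0214 * 383 = 8.1962
R = exp(-8.1962)
R = 0.0003

0.0003


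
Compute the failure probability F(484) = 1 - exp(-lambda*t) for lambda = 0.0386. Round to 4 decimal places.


lambda = 0.0386, t = 484
lambda * t = 18.6824
exp(-18.6824) = 0.0
F(t) = 1 - 0.0
F(t) = 1.0

1.0


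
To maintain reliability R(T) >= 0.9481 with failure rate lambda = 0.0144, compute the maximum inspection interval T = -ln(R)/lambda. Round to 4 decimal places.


R_target = 0.9481
lambda = 0.0144
-ln(0.9481) = 0.0533
T = 0.0533 / 0.0144
T = 3.7011

3.7011


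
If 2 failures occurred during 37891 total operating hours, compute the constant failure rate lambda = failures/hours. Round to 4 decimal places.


failures = 2
total_hours = 37891
lambda = 2 / 37891
lambda = 0.0001

0.0001


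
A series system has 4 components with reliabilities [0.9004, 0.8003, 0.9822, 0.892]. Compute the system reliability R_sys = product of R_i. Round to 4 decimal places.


Components: [0.9004, 0.8003, 0.9822, 0.892]
After component 1 (R=0.9004): product = 0.9004
After component 2 (R=0.8003): product = 0.7206
After component 3 (R=0.9822): product = 0.7078
After component 4 (R=0.892): product = 0.6313
R_sys = 0.6313

0.6313


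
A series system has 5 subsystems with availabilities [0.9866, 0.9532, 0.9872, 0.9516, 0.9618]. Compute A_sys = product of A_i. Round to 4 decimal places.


Subsystems: [0.9866, 0.9532, 0.9872, 0.9516, 0.9618]
After subsystem 1 (A=0.9866): product = 0.9866
After subsystem 2 (A=0.9532): product = 0.9404
After subsystem 3 (A=0.9872): product = 0.9284
After subsystem 4 (A=0.9516): product = 0.8835
After subsystem 5 (A=0.9618): product = 0.8497
A_sys = 0.8497

0.8497


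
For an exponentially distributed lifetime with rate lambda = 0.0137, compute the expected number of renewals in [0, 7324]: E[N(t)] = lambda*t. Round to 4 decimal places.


lambda = 0.0137
t = 7324
E[N(t)] = lambda * t
E[N(t)] = 0.0137 * 7324
E[N(t)] = 100.3388

100.3388


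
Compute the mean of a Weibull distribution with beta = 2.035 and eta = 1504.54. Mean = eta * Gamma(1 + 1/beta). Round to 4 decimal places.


beta = 2.035, eta = 1504.54
1/beta = 0.4914
1 + 1/beta = 1.4914
Gamma(1.4914) = 0.886
Mean = 1504.54 * 0.886
Mean = 1332.9917

1332.9917


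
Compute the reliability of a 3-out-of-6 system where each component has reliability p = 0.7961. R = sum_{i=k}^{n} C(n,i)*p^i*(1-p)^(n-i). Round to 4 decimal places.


k = 3, n = 6, p = 0.7961
i=3: C(6,3)=20 * 0.7961^3 * 0.2039^3 = 0.0855
i=4: C(6,4)=15 * 0.7961^4 * 0.2039^2 = 0.2505
i=5: C(6,5)=6 * 0.7961^5 * 0.2039^1 = 0.3912
i=6: C(6,6)=1 * 0.7961^6 * 0.2039^0 = 0.2546
R = sum of terms = 0.9818

0.9818


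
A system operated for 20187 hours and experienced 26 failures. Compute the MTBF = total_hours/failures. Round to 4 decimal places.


total_hours = 20187
failures = 26
MTBF = 20187 / 26
MTBF = 776.4231

776.4231


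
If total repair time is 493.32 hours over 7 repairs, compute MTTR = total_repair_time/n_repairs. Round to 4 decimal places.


total_repair_time = 493.32
n_repairs = 7
MTTR = 493.32 / 7
MTTR = 70.4743

70.4743


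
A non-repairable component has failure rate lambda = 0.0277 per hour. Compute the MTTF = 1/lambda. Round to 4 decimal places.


lambda = 0.0277
MTTF = 1 / 0.0277
MTTF = 36.1011

36.1011


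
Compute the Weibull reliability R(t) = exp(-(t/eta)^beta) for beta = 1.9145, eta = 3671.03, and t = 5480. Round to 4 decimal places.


beta = 1.9145, eta = 3671.03, t = 5480
t/eta = 5480 / 3671.03 = 1.4928
(t/eta)^beta = 1.4928^1.9145 = 2.1533
R(t) = exp(-2.1533)
R(t) = 0.1161

0.1161


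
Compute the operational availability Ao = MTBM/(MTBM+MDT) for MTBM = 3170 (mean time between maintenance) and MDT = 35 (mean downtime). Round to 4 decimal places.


MTBM = 3170
MDT = 35
MTBM + MDT = 3205
Ao = 3170 / 3205
Ao = 0.9891

0.9891


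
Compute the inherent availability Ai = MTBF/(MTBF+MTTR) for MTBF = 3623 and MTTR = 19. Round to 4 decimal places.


MTBF = 3623
MTTR = 19
MTBF + MTTR = 3642
Ai = 3623 / 3642
Ai = 0.9948

0.9948


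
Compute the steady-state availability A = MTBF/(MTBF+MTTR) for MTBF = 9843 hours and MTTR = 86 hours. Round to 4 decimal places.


MTBF = 9843
MTTR = 86
MTBF + MTTR = 9929
A = 9843 / 9929
A = 0.9913

0.9913


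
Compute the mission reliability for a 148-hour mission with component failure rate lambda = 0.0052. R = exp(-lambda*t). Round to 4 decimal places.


lambda = 0.0052
mission_time = 148
lambda * t = 0.0052 * 148 = 0.7696
R = exp(-0.7696)
R = 0.4632

0.4632


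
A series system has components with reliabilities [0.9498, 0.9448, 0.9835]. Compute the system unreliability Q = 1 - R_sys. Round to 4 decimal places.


Components: [0.9498, 0.9448, 0.9835]
After component 1: product = 0.9498
After component 2: product = 0.8974
After component 3: product = 0.8826
R_sys = 0.8826
Q = 1 - 0.8826 = 0.1174

0.1174


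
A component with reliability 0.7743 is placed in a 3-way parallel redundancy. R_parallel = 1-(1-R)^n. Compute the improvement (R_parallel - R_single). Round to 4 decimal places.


R_single = 0.7743, n = 3
1 - R_single = 0.2257
(1 - R_single)^n = 0.2257^3 = 0.0115
R_parallel = 1 - 0.0115 = 0.9885
Improvement = 0.9885 - 0.7743
Improvement = 0.2142

0.2142


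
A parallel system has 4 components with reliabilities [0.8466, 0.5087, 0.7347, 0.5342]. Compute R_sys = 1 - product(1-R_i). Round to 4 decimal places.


Components: [0.8466, 0.5087, 0.7347, 0.5342]
(1 - 0.8466) = 0.1534, running product = 0.1534
(1 - 0.5087) = 0.4913, running product = 0.0754
(1 - 0.7347) = 0.2653, running product = 0.02
(1 - 0.5342) = 0.4658, running product = 0.0093
Product of (1-R_i) = 0.0093
R_sys = 1 - 0.0093 = 0.9907

0.9907


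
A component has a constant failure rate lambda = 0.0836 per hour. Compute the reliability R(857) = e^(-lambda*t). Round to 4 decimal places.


lambda = 0.0836
t = 857
lambda * t = 71.6452
R(t) = e^(-71.6452)
R(t) = 0.0

0.0


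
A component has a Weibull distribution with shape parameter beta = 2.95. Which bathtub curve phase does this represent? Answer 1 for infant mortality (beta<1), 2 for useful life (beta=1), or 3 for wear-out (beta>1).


beta = 2.95
Compare beta to 1:
beta < 1 => infant mortality (phase 1)
beta = 1 => useful life (phase 2)
beta > 1 => wear-out (phase 3)
Since beta = 2.95, this is wear-out (increasing failure rate)
Phase = 3

3


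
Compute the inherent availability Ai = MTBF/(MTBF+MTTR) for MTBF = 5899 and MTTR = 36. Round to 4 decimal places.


MTBF = 5899
MTTR = 36
MTBF + MTTR = 5935
Ai = 5899 / 5935
Ai = 0.9939

0.9939


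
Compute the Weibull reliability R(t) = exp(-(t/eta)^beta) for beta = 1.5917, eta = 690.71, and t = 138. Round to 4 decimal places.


beta = 1.5917, eta = 690.71, t = 138
t/eta = 138 / 690.71 = 0.1998
(t/eta)^beta = 0.1998^1.5917 = 0.077
R(t) = exp(-0.077)
R(t) = 0.9258

0.9258


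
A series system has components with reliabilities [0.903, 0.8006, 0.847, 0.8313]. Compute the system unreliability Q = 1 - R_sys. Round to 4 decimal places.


Components: [0.903, 0.8006, 0.847, 0.8313]
After component 1: product = 0.903
After component 2: product = 0.7229
After component 3: product = 0.6123
After component 4: product = 0.509
R_sys = 0.509
Q = 1 - 0.509 = 0.491

0.491


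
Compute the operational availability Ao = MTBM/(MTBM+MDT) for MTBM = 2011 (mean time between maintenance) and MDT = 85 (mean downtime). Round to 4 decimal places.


MTBM = 2011
MDT = 85
MTBM + MDT = 2096
Ao = 2011 / 2096
Ao = 0.9594

0.9594


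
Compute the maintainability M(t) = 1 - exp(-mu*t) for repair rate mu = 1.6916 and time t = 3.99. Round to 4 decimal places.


mu = 1.6916, t = 3.99
mu * t = 1.6916 * 3.99 = 6.7495
exp(-6.7495) = 0.0012
M(t) = 1 - 0.0012
M(t) = 0.9988

0.9988


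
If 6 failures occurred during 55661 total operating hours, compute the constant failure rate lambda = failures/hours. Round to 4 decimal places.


failures = 6
total_hours = 55661
lambda = 6 / 55661
lambda = 0.0001

0.0001


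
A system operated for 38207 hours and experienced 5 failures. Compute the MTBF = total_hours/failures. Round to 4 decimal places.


total_hours = 38207
failures = 5
MTBF = 38207 / 5
MTBF = 7641.4

7641.4


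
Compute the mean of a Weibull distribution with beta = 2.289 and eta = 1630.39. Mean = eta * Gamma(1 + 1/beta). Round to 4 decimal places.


beta = 2.289, eta = 1630.39
1/beta = 0.4369
1 + 1/beta = 1.4369
Gamma(1.4369) = 0.8859
Mean = 1630.39 * 0.8859
Mean = 1444.3102

1444.3102


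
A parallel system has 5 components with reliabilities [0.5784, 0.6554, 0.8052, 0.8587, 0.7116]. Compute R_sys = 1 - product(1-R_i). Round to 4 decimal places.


Components: [0.5784, 0.6554, 0.8052, 0.8587, 0.7116]
(1 - 0.5784) = 0.4216, running product = 0.4216
(1 - 0.6554) = 0.3446, running product = 0.1453
(1 - 0.8052) = 0.1948, running product = 0.0283
(1 - 0.8587) = 0.1413, running product = 0.004
(1 - 0.7116) = 0.2884, running product = 0.0012
Product of (1-R_i) = 0.0012
R_sys = 1 - 0.0012 = 0.9988

0.9988


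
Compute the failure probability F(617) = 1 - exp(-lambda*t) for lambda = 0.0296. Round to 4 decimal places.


lambda = 0.0296, t = 617
lambda * t = 18.2632
exp(-18.2632) = 0.0
F(t) = 1 - 0.0
F(t) = 1.0

1.0


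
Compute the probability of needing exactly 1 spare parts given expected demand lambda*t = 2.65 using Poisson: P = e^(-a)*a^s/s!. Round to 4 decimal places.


a = 2.65, s = 1
e^(-a) = e^(-2.65) = 0.0707
a^s = 2.65^1 = 2.65
s! = 1
P = 0.0707 * 2.65 / 1
P = 0.1872

0.1872


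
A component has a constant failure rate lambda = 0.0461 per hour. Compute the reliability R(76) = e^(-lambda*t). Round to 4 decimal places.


lambda = 0.0461
t = 76
lambda * t = 3.5036
R(t) = e^(-3.5036)
R(t) = 0.0301

0.0301


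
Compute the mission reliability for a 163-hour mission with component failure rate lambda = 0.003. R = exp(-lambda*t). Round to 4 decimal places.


lambda = 0.003
mission_time = 163
lambda * t = 0.003 * 163 = 0.489
R = exp(-0.489)
R = 0.6132

0.6132


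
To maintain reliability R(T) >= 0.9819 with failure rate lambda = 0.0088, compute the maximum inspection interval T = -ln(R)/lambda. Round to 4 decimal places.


R_target = 0.9819
lambda = 0.0088
-ln(0.9819) = 0.0183
T = 0.0183 / 0.0088
T = 2.0757

2.0757


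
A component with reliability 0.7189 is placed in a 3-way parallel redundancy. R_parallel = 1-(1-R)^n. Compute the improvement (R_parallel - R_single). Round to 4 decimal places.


R_single = 0.7189, n = 3
1 - R_single = 0.2811
(1 - R_single)^n = 0.2811^3 = 0.0222
R_parallel = 1 - 0.0222 = 0.9778
Improvement = 0.9778 - 0.7189
Improvement = 0.2589

0.2589


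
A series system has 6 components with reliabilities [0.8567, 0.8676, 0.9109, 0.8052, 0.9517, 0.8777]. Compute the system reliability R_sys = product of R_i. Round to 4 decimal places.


Components: [0.8567, 0.8676, 0.9109, 0.8052, 0.9517, 0.8777]
After component 1 (R=0.8567): product = 0.8567
After component 2 (R=0.8676): product = 0.7433
After component 3 (R=0.9109): product = 0.677
After component 4 (R=0.8052): product = 0.5452
After component 5 (R=0.9517): product = 0.5188
After component 6 (R=0.8777): product = 0.4554
R_sys = 0.4554

0.4554


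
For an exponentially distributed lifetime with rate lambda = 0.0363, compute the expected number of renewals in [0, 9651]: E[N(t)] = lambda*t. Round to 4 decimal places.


lambda = 0.0363
t = 9651
E[N(t)] = lambda * t
E[N(t)] = 0.0363 * 9651
E[N(t)] = 350.3313

350.3313


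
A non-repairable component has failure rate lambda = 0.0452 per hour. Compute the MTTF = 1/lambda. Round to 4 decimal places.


lambda = 0.0452
MTTF = 1 / 0.0452
MTTF = 22.1239

22.1239


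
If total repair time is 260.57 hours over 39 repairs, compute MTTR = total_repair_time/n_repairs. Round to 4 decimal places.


total_repair_time = 260.57
n_repairs = 39
MTTR = 260.57 / 39
MTTR = 6.6813

6.6813


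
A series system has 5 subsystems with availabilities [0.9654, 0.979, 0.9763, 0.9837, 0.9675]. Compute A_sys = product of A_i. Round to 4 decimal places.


Subsystems: [0.9654, 0.979, 0.9763, 0.9837, 0.9675]
After subsystem 1 (A=0.9654): product = 0.9654
After subsystem 2 (A=0.979): product = 0.9451
After subsystem 3 (A=0.9763): product = 0.9227
After subsystem 4 (A=0.9837): product = 0.9077
After subsystem 5 (A=0.9675): product = 0.8782
A_sys = 0.8782

0.8782


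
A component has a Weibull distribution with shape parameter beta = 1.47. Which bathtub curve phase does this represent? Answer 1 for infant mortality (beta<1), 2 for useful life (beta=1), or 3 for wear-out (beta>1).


beta = 1.47
Compare beta to 1:
beta < 1 => infant mortality (phase 1)
beta = 1 => useful life (phase 2)
beta > 1 => wear-out (phase 3)
Since beta = 1.47, this is wear-out (increasing failure rate)
Phase = 3

3


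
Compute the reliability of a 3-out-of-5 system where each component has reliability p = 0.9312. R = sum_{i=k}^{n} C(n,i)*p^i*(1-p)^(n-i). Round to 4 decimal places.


k = 3, n = 5, p = 0.9312
i=3: C(5,3)=10 * 0.9312^3 * 0.0688^2 = 0.0382
i=4: C(5,4)=5 * 0.9312^4 * 0.0688^1 = 0.2587
i=5: C(5,5)=1 * 0.9312^5 * 0.0688^0 = 0.7002
R = sum of terms = 0.9971

0.9971


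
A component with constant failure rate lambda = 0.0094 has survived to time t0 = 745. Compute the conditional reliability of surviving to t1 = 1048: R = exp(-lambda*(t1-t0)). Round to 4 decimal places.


lambda = 0.0094
t0 = 745, t1 = 1048
t1 - t0 = 303
lambda * (t1-t0) = 0.0094 * 303 = 2.8482
R = exp(-2.8482)
R = 0.0579

0.0579


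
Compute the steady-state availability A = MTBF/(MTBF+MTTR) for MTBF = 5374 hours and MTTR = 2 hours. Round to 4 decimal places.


MTBF = 5374
MTTR = 2
MTBF + MTTR = 5376
A = 5374 / 5376
A = 0.9996

0.9996


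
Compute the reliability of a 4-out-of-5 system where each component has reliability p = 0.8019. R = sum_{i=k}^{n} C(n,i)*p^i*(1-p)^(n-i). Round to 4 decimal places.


k = 4, n = 5, p = 0.8019
i=4: C(5,4)=5 * 0.8019^4 * 0.1981^1 = 0.4096
i=5: C(5,5)=1 * 0.8019^5 * 0.1981^0 = 0.3316
R = sum of terms = 0.7412

0.7412


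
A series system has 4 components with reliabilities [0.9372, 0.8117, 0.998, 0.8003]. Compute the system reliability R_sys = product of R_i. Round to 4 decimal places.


Components: [0.9372, 0.8117, 0.998, 0.8003]
After component 1 (R=0.9372): product = 0.9372
After component 2 (R=0.8117): product = 0.7607
After component 3 (R=0.998): product = 0.7592
After component 4 (R=0.8003): product = 0.6076
R_sys = 0.6076

0.6076


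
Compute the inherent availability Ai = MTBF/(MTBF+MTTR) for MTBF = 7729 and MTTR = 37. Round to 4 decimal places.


MTBF = 7729
MTTR = 37
MTBF + MTTR = 7766
Ai = 7729 / 7766
Ai = 0.9952

0.9952


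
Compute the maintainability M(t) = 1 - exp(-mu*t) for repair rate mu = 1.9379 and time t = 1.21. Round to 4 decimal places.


mu = 1.9379, t = 1.21
mu * t = 1.9379 * 1.21 = 2.3449
exp(-2.3449) = 0.0959
M(t) = 1 - 0.0959
M(t) = 0.9041

0.9041


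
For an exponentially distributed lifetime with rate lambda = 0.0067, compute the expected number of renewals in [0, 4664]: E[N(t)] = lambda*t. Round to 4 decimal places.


lambda = 0.0067
t = 4664
E[N(t)] = lambda * t
E[N(t)] = 0.0067 * 4664
E[N(t)] = 31.2488

31.2488


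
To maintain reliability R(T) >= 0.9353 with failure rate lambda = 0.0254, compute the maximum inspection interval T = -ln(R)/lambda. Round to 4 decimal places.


R_target = 0.9353
lambda = 0.0254
-ln(0.9353) = 0.0669
T = 0.0669 / 0.0254
T = 2.6334

2.6334


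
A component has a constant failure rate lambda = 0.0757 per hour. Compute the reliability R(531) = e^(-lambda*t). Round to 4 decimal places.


lambda = 0.0757
t = 531
lambda * t = 40.1967
R(t) = e^(-40.1967)
R(t) = 0.0

0.0


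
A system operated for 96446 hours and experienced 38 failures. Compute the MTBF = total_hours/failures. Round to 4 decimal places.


total_hours = 96446
failures = 38
MTBF = 96446 / 38
MTBF = 2538.0526

2538.0526


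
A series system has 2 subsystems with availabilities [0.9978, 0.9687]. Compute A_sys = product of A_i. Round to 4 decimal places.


Subsystems: [0.9978, 0.9687]
After subsystem 1 (A=0.9978): product = 0.9978
After subsystem 2 (A=0.9687): product = 0.9666
A_sys = 0.9666

0.9666


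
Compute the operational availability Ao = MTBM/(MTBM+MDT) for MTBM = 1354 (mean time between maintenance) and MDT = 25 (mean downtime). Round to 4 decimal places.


MTBM = 1354
MDT = 25
MTBM + MDT = 1379
Ao = 1354 / 1379
Ao = 0.9819

0.9819


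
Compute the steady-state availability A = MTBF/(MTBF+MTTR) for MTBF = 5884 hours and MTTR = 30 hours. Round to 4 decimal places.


MTBF = 5884
MTTR = 30
MTBF + MTTR = 5914
A = 5884 / 5914
A = 0.9949

0.9949


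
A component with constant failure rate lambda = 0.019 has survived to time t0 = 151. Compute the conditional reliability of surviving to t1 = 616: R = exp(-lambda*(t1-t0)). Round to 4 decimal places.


lambda = 0.019
t0 = 151, t1 = 616
t1 - t0 = 465
lambda * (t1-t0) = 0.019 * 465 = 8.835
R = exp(-8.835)
R = 0.0001

0.0001


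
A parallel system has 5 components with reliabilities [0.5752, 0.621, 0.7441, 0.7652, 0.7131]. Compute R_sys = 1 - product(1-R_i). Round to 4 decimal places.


Components: [0.5752, 0.621, 0.7441, 0.7652, 0.7131]
(1 - 0.5752) = 0.4248, running product = 0.4248
(1 - 0.621) = 0.379, running product = 0.161
(1 - 0.7441) = 0.2559, running product = 0.0412
(1 - 0.7652) = 0.2348, running product = 0.0097
(1 - 0.7131) = 0.2869, running product = 0.0028
Product of (1-R_i) = 0.0028
R_sys = 1 - 0.0028 = 0.9972

0.9972


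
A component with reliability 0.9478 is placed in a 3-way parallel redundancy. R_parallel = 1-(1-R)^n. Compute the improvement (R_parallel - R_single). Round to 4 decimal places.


R_single = 0.9478, n = 3
1 - R_single = 0.0522
(1 - R_single)^n = 0.0522^3 = 0.0001
R_parallel = 1 - 0.0001 = 0.9999
Improvement = 0.9999 - 0.9478
Improvement = 0.0521

0.0521


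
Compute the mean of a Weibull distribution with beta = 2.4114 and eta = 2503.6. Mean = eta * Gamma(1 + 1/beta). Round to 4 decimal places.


beta = 2.4114, eta = 2503.6
1/beta = 0.4147
1 + 1/beta = 1.4147
Gamma(1.4147) = 0.8866
Mean = 2503.6 * 0.8866
Mean = 2219.5952

2219.5952


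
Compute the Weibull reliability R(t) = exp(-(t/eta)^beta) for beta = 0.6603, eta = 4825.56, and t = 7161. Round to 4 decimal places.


beta = 0.6603, eta = 4825.56, t = 7161
t/eta = 7161 / 4825.56 = 1.484
(t/eta)^beta = 1.484^0.6603 = 1.2978
R(t) = exp(-1.2978)
R(t) = 0.2731

0.2731


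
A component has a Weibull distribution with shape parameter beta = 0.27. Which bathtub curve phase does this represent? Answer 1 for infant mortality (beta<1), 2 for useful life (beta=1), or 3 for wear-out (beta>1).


beta = 0.27
Compare beta to 1:
beta < 1 => infant mortality (phase 1)
beta = 1 => useful life (phase 2)
beta > 1 => wear-out (phase 3)
Since beta = 0.27, this is infant mortality (decreasing failure rate)
Phase = 1

1


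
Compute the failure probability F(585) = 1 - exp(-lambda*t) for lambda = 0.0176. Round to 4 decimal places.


lambda = 0.0176, t = 585
lambda * t = 10.296
exp(-10.296) = 0.0
F(t) = 1 - 0.0
F(t) = 1.0

1.0


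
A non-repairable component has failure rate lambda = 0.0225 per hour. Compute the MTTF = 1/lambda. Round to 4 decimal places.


lambda = 0.0225
MTTF = 1 / 0.0225
MTTF = 44.4444

44.4444


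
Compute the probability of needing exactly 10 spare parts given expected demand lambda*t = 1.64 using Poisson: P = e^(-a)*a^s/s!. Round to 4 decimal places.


a = 1.64, s = 10
e^(-a) = e^(-1.64) = 0.194
a^s = 1.64^10 = 140.7468
s! = 3628800
P = 0.194 * 140.7468 / 3628800
P = 0.0

0.0


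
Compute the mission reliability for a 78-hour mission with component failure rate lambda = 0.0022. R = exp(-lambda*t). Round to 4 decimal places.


lambda = 0.0022
mission_time = 78
lambda * t = 0.0022 * 78 = 0.1716
R = exp(-0.1716)
R = 0.8423

0.8423


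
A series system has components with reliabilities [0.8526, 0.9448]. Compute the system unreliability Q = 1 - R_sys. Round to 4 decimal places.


Components: [0.8526, 0.9448]
After component 1: product = 0.8526
After component 2: product = 0.8055
R_sys = 0.8055
Q = 1 - 0.8055 = 0.1945

0.1945


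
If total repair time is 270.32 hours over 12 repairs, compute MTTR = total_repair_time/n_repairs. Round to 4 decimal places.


total_repair_time = 270.32
n_repairs = 12
MTTR = 270.32 / 12
MTTR = 22.5267

22.5267


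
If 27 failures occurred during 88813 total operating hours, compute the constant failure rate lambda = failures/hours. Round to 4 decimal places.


failures = 27
total_hours = 88813
lambda = 27 / 88813
lambda = 0.0003

0.0003


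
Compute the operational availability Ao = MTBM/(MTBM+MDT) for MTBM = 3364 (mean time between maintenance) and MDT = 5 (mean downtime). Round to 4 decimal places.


MTBM = 3364
MDT = 5
MTBM + MDT = 3369
Ao = 3364 / 3369
Ao = 0.9985

0.9985


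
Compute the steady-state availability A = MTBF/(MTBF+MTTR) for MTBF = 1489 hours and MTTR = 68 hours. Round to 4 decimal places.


MTBF = 1489
MTTR = 68
MTBF + MTTR = 1557
A = 1489 / 1557
A = 0.9563

0.9563


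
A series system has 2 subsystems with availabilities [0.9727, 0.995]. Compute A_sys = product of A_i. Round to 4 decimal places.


Subsystems: [0.9727, 0.995]
After subsystem 1 (A=0.9727): product = 0.9727
After subsystem 2 (A=0.995): product = 0.9678
A_sys = 0.9678

0.9678


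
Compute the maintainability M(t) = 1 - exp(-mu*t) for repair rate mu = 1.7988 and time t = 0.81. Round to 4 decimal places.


mu = 1.7988, t = 0.81
mu * t = 1.7988 * 0.81 = 1.457
exp(-1.457) = 0.2329
M(t) = 1 - 0.2329
M(t) = 0.7671

0.7671


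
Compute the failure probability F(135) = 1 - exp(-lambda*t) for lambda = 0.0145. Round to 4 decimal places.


lambda = 0.0145, t = 135
lambda * t = 1.9575
exp(-1.9575) = 0.1412
F(t) = 1 - 0.1412
F(t) = 0.8588

0.8588


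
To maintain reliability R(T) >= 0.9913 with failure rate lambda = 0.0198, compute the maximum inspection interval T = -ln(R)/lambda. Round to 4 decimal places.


R_target = 0.9913
lambda = 0.0198
-ln(0.9913) = 0.0087
T = 0.0087 / 0.0198
T = 0.4413

0.4413


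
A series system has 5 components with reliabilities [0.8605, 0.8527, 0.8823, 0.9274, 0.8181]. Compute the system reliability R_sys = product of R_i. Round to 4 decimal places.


Components: [0.8605, 0.8527, 0.8823, 0.9274, 0.8181]
After component 1 (R=0.8605): product = 0.8605
After component 2 (R=0.8527): product = 0.7337
After component 3 (R=0.8823): product = 0.6474
After component 4 (R=0.9274): product = 0.6004
After component 5 (R=0.8181): product = 0.4912
R_sys = 0.4912

0.4912


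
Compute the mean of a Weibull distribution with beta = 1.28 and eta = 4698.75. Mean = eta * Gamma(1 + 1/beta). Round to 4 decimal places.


beta = 1.28, eta = 4698.75
1/beta = 0.7812
1 + 1/beta = 1.7812
Gamma(1.7812) = 0.9265
Mean = 4698.75 * 0.9265
Mean = 4353.583

4353.583


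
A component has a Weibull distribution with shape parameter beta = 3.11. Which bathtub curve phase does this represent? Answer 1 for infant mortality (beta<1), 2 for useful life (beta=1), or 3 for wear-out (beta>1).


beta = 3.11
Compare beta to 1:
beta < 1 => infant mortality (phase 1)
beta = 1 => useful life (phase 2)
beta > 1 => wear-out (phase 3)
Since beta = 3.11, this is wear-out (increasing failure rate)
Phase = 3

3


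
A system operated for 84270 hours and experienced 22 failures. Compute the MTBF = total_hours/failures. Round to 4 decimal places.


total_hours = 84270
failures = 22
MTBF = 84270 / 22
MTBF = 3830.4545

3830.4545


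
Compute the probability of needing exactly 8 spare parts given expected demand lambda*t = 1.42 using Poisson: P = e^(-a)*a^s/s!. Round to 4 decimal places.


a = 1.42, s = 8
e^(-a) = e^(-1.42) = 0.2417
a^s = 1.42^8 = 16.5313
s! = 40320
P = 0.2417 * 16.5313 / 40320
P = 0.0001

0.0001


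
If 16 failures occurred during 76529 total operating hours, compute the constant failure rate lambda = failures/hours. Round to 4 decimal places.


failures = 16
total_hours = 76529
lambda = 16 / 76529
lambda = 0.0002

0.0002


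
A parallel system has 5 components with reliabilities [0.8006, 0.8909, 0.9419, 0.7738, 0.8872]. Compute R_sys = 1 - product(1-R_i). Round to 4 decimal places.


Components: [0.8006, 0.8909, 0.9419, 0.7738, 0.8872]
(1 - 0.8006) = 0.1994, running product = 0.1994
(1 - 0.8909) = 0.1091, running product = 0.0218
(1 - 0.9419) = 0.0581, running product = 0.0013
(1 - 0.7738) = 0.2262, running product = 0.0003
(1 - 0.8872) = 0.1128, running product = 0.0
Product of (1-R_i) = 0.0
R_sys = 1 - 0.0 = 1.0

1.0


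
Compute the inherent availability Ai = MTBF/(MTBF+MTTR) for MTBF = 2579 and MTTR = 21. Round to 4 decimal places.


MTBF = 2579
MTTR = 21
MTBF + MTTR = 2600
Ai = 2579 / 2600
Ai = 0.9919

0.9919


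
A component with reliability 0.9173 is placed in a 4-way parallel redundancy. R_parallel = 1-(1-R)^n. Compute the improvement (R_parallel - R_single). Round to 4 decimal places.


R_single = 0.9173, n = 4
1 - R_single = 0.0827
(1 - R_single)^n = 0.0827^4 = 0.0
R_parallel = 1 - 0.0 = 1.0
Improvement = 1.0 - 0.9173
Improvement = 0.0827

0.0827


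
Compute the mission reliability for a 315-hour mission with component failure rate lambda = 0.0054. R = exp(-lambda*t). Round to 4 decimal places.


lambda = 0.0054
mission_time = 315
lambda * t = 0.0054 * 315 = 1.701
R = exp(-1.701)
R = 0.1825

0.1825


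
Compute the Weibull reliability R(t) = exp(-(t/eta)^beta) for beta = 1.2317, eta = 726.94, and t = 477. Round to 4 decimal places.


beta = 1.2317, eta = 726.94, t = 477
t/eta = 477 / 726.94 = 0.6562
(t/eta)^beta = 0.6562^1.2317 = 0.5951
R(t) = exp(-0.5951)
R(t) = 0.5515

0.5515


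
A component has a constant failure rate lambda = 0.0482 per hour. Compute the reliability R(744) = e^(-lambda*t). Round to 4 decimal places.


lambda = 0.0482
t = 744
lambda * t = 35.8608
R(t) = e^(-35.8608)
R(t) = 0.0

0.0


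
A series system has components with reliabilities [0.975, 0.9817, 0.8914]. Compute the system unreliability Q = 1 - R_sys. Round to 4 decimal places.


Components: [0.975, 0.9817, 0.8914]
After component 1: product = 0.975
After component 2: product = 0.9572
After component 3: product = 0.8532
R_sys = 0.8532
Q = 1 - 0.8532 = 0.1468

0.1468


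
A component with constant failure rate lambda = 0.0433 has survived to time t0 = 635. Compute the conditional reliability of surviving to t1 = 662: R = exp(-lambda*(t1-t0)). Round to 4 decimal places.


lambda = 0.0433
t0 = 635, t1 = 662
t1 - t0 = 27
lambda * (t1-t0) = 0.0433 * 27 = 1.1691
R = exp(-1.1691)
R = 0.3106

0.3106


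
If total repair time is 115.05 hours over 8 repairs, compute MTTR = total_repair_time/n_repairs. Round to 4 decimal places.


total_repair_time = 115.05
n_repairs = 8
MTTR = 115.05 / 8
MTTR = 14.3812

14.3812


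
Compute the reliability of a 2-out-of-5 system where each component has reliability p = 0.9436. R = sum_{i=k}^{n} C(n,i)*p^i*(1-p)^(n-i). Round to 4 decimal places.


k = 2, n = 5, p = 0.9436
i=2: C(5,2)=10 * 0.9436^2 * 0.0564^3 = 0.0016
i=3: C(5,3)=10 * 0.9436^3 * 0.0564^2 = 0.0267
i=4: C(5,4)=5 * 0.9436^4 * 0.0564^1 = 0.2236
i=5: C(5,5)=1 * 0.9436^5 * 0.0564^0 = 0.7481
R = sum of terms = 1.0

1.0


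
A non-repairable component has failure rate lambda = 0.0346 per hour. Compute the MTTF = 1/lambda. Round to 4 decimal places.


lambda = 0.0346
MTTF = 1 / 0.0346
MTTF = 28.9017

28.9017
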